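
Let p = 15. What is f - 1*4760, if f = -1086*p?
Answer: -21050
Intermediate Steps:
f = -16290 (f = -1086*15 = -16290)
f - 1*4760 = -16290 - 1*4760 = -16290 - 4760 = -21050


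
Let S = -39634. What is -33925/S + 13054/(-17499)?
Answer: 4014281/36502914 ≈ 0.10997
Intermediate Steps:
-33925/S + 13054/(-17499) = -33925/(-39634) + 13054/(-17499) = -33925*(-1/39634) + 13054*(-1/17499) = 33925/39634 - 13054/17499 = 4014281/36502914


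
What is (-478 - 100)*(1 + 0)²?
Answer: -578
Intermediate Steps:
(-478 - 100)*(1 + 0)² = -578*1² = -578*1 = -578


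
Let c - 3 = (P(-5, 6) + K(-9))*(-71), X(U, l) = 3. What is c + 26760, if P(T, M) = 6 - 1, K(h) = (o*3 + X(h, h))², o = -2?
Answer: 25769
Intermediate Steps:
K(h) = 9 (K(h) = (-2*3 + 3)² = (-6 + 3)² = (-3)² = 9)
P(T, M) = 5
c = -991 (c = 3 + (5 + 9)*(-71) = 3 + 14*(-71) = 3 - 994 = -991)
c + 26760 = -991 + 26760 = 25769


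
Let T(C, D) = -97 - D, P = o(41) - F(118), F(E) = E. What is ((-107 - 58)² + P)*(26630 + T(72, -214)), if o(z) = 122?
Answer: 728294063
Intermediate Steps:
P = 4 (P = 122 - 1*118 = 122 - 118 = 4)
((-107 - 58)² + P)*(26630 + T(72, -214)) = ((-107 - 58)² + 4)*(26630 + (-97 - 1*(-214))) = ((-165)² + 4)*(26630 + (-97 + 214)) = (27225 + 4)*(26630 + 117) = 27229*26747 = 728294063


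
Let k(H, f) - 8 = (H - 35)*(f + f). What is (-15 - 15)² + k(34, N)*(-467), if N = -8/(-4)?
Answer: -968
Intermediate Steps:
N = 2 (N = -8*(-¼) = 2)
k(H, f) = 8 + 2*f*(-35 + H) (k(H, f) = 8 + (H - 35)*(f + f) = 8 + (-35 + H)*(2*f) = 8 + 2*f*(-35 + H))
(-15 - 15)² + k(34, N)*(-467) = (-15 - 15)² + (8 - 70*2 + 2*34*2)*(-467) = (-30)² + (8 - 140 + 136)*(-467) = 900 + 4*(-467) = 900 - 1868 = -968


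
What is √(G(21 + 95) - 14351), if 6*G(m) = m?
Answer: I*√128985/3 ≈ 119.71*I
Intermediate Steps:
G(m) = m/6
√(G(21 + 95) - 14351) = √((21 + 95)/6 - 14351) = √((⅙)*116 - 14351) = √(58/3 - 14351) = √(-42995/3) = I*√128985/3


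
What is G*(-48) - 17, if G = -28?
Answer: 1327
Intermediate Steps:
G*(-48) - 17 = -28*(-48) - 17 = 1344 - 17 = 1327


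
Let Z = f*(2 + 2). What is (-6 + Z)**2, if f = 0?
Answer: 36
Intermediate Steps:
Z = 0 (Z = 0*(2 + 2) = 0*4 = 0)
(-6 + Z)**2 = (-6 + 0)**2 = (-6)**2 = 36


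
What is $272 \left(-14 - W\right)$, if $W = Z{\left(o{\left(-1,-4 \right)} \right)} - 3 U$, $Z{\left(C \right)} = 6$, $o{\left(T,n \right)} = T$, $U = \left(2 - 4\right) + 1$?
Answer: $-6256$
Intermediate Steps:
$U = -1$ ($U = -2 + 1 = -1$)
$W = 9$ ($W = 6 - -3 = 6 + 3 = 9$)
$272 \left(-14 - W\right) = 272 \left(-14 - 9\right) = 272 \left(-23\right) = -6256$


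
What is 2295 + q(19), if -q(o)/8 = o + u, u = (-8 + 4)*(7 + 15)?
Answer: 2847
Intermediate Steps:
u = -88 (u = -4*22 = -88)
q(o) = 704 - 8*o (q(o) = -8*(o - 88) = -8*(-88 + o) = 704 - 8*o)
2295 + q(19) = 2295 + (704 - 8*19) = 2295 + (704 - 152) = 2295 + 552 = 2847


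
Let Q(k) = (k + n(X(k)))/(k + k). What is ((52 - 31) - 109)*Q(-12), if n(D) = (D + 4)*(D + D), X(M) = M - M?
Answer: -44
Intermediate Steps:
X(M) = 0
n(D) = 2*D*(4 + D) (n(D) = (4 + D)*(2*D) = 2*D*(4 + D))
Q(k) = 1/2 (Q(k) = (k + 2*0*(4 + 0))/(k + k) = (k + 2*0*4)/((2*k)) = (k + 0)*(1/(2*k)) = k*(1/(2*k)) = 1/2)
((52 - 31) - 109)*Q(-12) = ((52 - 31) - 109)*(1/2) = (21 - 109)*(1/2) = -88*1/2 = -44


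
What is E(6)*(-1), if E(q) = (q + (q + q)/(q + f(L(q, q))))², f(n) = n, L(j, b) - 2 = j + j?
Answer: -1089/25 ≈ -43.560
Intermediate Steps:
L(j, b) = 2 + 2*j (L(j, b) = 2 + (j + j) = 2 + 2*j)
E(q) = (q + 2*q/(2 + 3*q))² (E(q) = (q + (q + q)/(q + (2 + 2*q)))² = (q + (2*q)/(2 + 3*q))² = (q + 2*q/(2 + 3*q))²)
E(6)*(-1) = (6²*(4 + 3*6)²/(2 + 3*6)²)*(-1) = (36*(4 + 18)²/(2 + 18)²)*(-1) = (36*22²/20²)*(-1) = (36*(1/400)*484)*(-1) = (1089/25)*(-1) = -1089/25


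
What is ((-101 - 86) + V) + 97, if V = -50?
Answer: -140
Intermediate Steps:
((-101 - 86) + V) + 97 = ((-101 - 86) - 50) + 97 = (-187 - 50) + 97 = -237 + 97 = -140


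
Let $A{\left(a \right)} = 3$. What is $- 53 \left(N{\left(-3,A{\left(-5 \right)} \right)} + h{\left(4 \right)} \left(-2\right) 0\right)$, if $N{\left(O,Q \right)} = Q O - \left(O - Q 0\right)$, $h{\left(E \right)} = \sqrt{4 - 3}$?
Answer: $318$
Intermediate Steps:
$h{\left(E \right)} = 1$ ($h{\left(E \right)} = \sqrt{1} = 1$)
$N{\left(O,Q \right)} = - O + O Q$ ($N{\left(O,Q \right)} = O Q + \left(0 - O\right) = O Q - O = - O + O Q$)
$- 53 \left(N{\left(-3,A{\left(-5 \right)} \right)} + h{\left(4 \right)} \left(-2\right) 0\right) = - 53 \left(- 3 \left(-1 + 3\right) + 1 \left(-2\right) 0\right) = - 53 \left(\left(-3\right) 2 - 0\right) = - 53 \left(-6 + 0\right) = \left(-53\right) \left(-6\right) = 318$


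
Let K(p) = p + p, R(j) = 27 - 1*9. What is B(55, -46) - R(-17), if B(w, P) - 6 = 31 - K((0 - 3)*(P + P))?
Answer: -533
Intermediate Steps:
R(j) = 18 (R(j) = 27 - 9 = 18)
K(p) = 2*p
B(w, P) = 37 + 12*P (B(w, P) = 6 + (31 - 2*(0 - 3)*(P + P)) = 6 + (31 - 2*(-6*P)) = 6 + (31 - (-12)*P) = 6 + (31 + 12*P) = 37 + 12*P)
B(55, -46) - R(-17) = (37 + 12*(-46)) - 1*18 = (37 - 552) - 18 = -515 - 18 = -533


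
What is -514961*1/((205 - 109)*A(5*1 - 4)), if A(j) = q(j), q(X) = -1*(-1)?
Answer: -514961/96 ≈ -5364.2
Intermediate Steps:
q(X) = 1
A(j) = 1
-514961*1/((205 - 109)*A(5*1 - 4)) = -514961/(205 - 109) = -514961/(1*96) = -514961/96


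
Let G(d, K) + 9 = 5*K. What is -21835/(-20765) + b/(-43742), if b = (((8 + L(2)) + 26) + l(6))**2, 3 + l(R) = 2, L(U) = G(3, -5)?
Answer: 191017161/181660526 ≈ 1.0515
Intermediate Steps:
G(d, K) = -9 + 5*K
L(U) = -34 (L(U) = -9 + 5*(-5) = -9 - 25 = -34)
l(R) = -1 (l(R) = -3 + 2 = -1)
b = 1 (b = (((8 - 34) + 26) - 1)**2 = ((-26 + 26) - 1)**2 = (0 - 1)**2 = (-1)**2 = 1)
-21835/(-20765) + b/(-43742) = -21835/(-20765) + 1/(-43742) = -21835*(-1/20765) + 1*(-1/43742) = 4367/4153 - 1/43742 = 191017161/181660526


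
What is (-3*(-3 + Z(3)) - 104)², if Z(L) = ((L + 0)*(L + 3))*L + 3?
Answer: 70756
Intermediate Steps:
Z(L) = 3 + L²*(3 + L) (Z(L) = (L*(3 + L))*L + 3 = L²*(3 + L) + 3 = 3 + L²*(3 + L))
(-3*(-3 + Z(3)) - 104)² = (-3*(-3 + (3 + 3³ + 3*3²)) - 104)² = (-3*(-3 + (3 + 27 + 3*9)) - 104)² = (-3*(-3 + (3 + 27 + 27)) - 104)² = (-3*(-3 + 57) - 104)² = (-3*54 - 104)² = (-162 - 104)² = (-266)² = 70756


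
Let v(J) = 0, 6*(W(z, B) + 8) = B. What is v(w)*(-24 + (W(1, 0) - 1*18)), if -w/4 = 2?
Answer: 0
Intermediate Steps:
w = -8 (w = -4*2 = -8)
W(z, B) = -8 + B/6
v(w)*(-24 + (W(1, 0) - 1*18)) = 0*(-24 + ((-8 + (⅙)*0) - 1*18)) = 0*(-24 + ((-8 + 0) - 18)) = 0*(-24 + (-8 - 18)) = 0*(-24 - 26) = 0*(-50) = 0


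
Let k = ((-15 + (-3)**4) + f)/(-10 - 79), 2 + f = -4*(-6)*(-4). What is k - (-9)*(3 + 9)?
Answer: 9644/89 ≈ 108.36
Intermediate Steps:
f = -98 (f = -2 - 4*(-6)*(-4) = -2 + 24*(-4) = -2 - 96 = -98)
k = 32/89 (k = ((-15 + (-3)**4) - 98)/(-10 - 79) = ((-15 + 81) - 98)/(-89) = (66 - 98)*(-1/89) = -32*(-1/89) = 32/89 ≈ 0.35955)
k - (-9)*(3 + 9) = 32/89 - (-9)*(3 + 9) = 32/89 - (-9)*12 = 32/89 - 1*(-108) = 32/89 + 108 = 9644/89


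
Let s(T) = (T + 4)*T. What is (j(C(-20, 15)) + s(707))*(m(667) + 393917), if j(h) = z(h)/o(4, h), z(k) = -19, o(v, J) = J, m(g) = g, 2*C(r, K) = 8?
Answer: 198346427094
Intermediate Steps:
C(r, K) = 4 (C(r, K) = (½)*8 = 4)
s(T) = T*(4 + T) (s(T) = (4 + T)*T = T*(4 + T))
j(h) = -19/h
(j(C(-20, 15)) + s(707))*(m(667) + 393917) = (-19/4 + 707*(4 + 707))*(667 + 393917) = (-19*¼ + 707*711)*394584 = (-19/4 + 502677)*394584 = (2010689/4)*394584 = 198346427094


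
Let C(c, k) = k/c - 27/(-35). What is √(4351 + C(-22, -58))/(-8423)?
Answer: -√645432095/3242855 ≈ -0.0078343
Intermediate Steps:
C(c, k) = 27/35 + k/c (C(c, k) = k/c - 27*(-1/35) = k/c + 27/35 = 27/35 + k/c)
√(4351 + C(-22, -58))/(-8423) = √(4351 + (27/35 - 58/(-22)))/(-8423) = √(4351 + (27/35 - 58*(-1/22)))*(-1/8423) = √(4351 + (27/35 + 29/11))*(-1/8423) = √(4351 + 1312/385)*(-1/8423) = √(1676447/385)*(-1/8423) = (√645432095/385)*(-1/8423) = -√645432095/3242855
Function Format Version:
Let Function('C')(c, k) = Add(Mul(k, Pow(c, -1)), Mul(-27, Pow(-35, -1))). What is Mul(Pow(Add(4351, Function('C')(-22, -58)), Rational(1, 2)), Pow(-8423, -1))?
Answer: Mul(Rational(-1, 3242855), Pow(645432095, Rational(1, 2))) ≈ -0.0078343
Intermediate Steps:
Function('C')(c, k) = Add(Rational(27, 35), Mul(k, Pow(c, -1))) (Function('C')(c, k) = Add(Mul(k, Pow(c, -1)), Mul(-27, Rational(-1, 35))) = Add(Mul(k, Pow(c, -1)), Rational(27, 35)) = Add(Rational(27, 35), Mul(k, Pow(c, -1))))
Mul(Pow(Add(4351, Function('C')(-22, -58)), Rational(1, 2)), Pow(-8423, -1)) = Mul(Pow(Add(4351, Add(Rational(27, 35), Mul(-58, Pow(-22, -1)))), Rational(1, 2)), Pow(-8423, -1)) = Mul(Pow(Add(4351, Add(Rational(27, 35), Mul(-58, Rational(-1, 22)))), Rational(1, 2)), Rational(-1, 8423)) = Mul(Pow(Add(4351, Add(Rational(27, 35), Rational(29, 11))), Rational(1, 2)), Rational(-1, 8423)) = Mul(Pow(Add(4351, Rational(1312, 385)), Rational(1, 2)), Rational(-1, 8423)) = Mul(Pow(Rational(1676447, 385), Rational(1, 2)), Rational(-1, 8423)) = Mul(Mul(Rational(1, 385), Pow(645432095, Rational(1, 2))), Rational(-1, 8423)) = Mul(Rational(-1, 3242855), Pow(645432095, Rational(1, 2)))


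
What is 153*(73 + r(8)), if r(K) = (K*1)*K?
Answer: 20961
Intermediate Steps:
r(K) = K² (r(K) = K*K = K²)
153*(73 + r(8)) = 153*(73 + 8²) = 153*(73 + 64) = 153*137 = 20961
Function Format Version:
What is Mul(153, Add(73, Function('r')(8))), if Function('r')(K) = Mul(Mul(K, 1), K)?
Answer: 20961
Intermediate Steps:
Function('r')(K) = Pow(K, 2) (Function('r')(K) = Mul(K, K) = Pow(K, 2))
Mul(153, Add(73, Function('r')(8))) = Mul(153, Add(73, Pow(8, 2))) = Mul(153, Add(73, 64)) = Mul(153, 137) = 20961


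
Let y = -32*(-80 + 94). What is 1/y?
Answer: -1/448 ≈ -0.0022321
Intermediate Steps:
y = -448 (y = -32*14 = -448)
1/y = 1/(-448) = -1/448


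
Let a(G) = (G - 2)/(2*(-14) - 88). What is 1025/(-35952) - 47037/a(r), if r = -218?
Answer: -49041208871/1977360 ≈ -24801.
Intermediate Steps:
a(G) = 1/58 - G/116 (a(G) = (-2 + G)/(-28 - 88) = (-2 + G)/(-116) = (-2 + G)*(-1/116) = 1/58 - G/116)
1025/(-35952) - 47037/a(r) = 1025/(-35952) - 47037/(1/58 - 1/116*(-218)) = 1025*(-1/35952) - 47037/(1/58 + 109/58) = -1025/35952 - 47037/55/29 = -1025/35952 - 47037*29/55 = -1025/35952 - 1364073/55 = -49041208871/1977360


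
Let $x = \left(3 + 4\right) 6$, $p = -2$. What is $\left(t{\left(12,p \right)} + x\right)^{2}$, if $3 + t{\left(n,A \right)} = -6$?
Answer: $1089$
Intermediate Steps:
$t{\left(n,A \right)} = -9$ ($t{\left(n,A \right)} = -3 - 6 = -9$)
$x = 42$ ($x = 7 \cdot 6 = 42$)
$\left(t{\left(12,p \right)} + x\right)^{2} = \left(-9 + 42\right)^{2} = 33^{2} = 1089$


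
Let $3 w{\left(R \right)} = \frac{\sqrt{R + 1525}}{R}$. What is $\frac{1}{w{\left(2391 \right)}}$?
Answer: $\frac{7173 \sqrt{979}}{1958} \approx 114.63$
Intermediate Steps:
$w{\left(R \right)} = \frac{\sqrt{1525 + R}}{3 R}$ ($w{\left(R \right)} = \frac{\sqrt{R + 1525} \frac{1}{R}}{3} = \frac{\sqrt{1525 + R} \frac{1}{R}}{3} = \frac{\frac{1}{R} \sqrt{1525 + R}}{3} = \frac{\sqrt{1525 + R}}{3 R}$)
$\frac{1}{w{\left(2391 \right)}} = \frac{1}{\frac{1}{3} \cdot \frac{1}{2391} \sqrt{1525 + 2391}} = \frac{1}{\frac{1}{3} \cdot \frac{1}{2391} \sqrt{3916}} = \frac{1}{\frac{1}{3} \cdot \frac{1}{2391} \cdot 2 \sqrt{979}} = \frac{1}{\frac{2}{7173} \sqrt{979}} = \frac{7173 \sqrt{979}}{1958}$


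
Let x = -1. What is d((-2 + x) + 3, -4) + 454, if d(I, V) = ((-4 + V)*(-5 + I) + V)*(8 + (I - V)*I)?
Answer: 742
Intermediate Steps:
d(I, V) = (8 + I*(I - V))*(V + (-5 + I)*(-4 + V)) (d(I, V) = ((-5 + I)*(-4 + V) + V)*(8 + I*(I - V)) = (V + (-5 + I)*(-4 + V))*(8 + I*(I - V)) = (8 + I*(I - V))*(V + (-5 + I)*(-4 + V)))
d((-2 + x) + 3, -4) + 454 = (160 - 32*((-2 - 1) + 3) - 32*(-4) - 4*((-2 - 1) + 3)³ + 20*((-2 - 1) + 3)² - 4*((-2 - 1) + 3)³ - 1*((-2 - 1) + 3)²*(-4)² - 12*((-2 - 1) + 3)*(-4) + 4*((-2 - 1) + 3)*(-4)²) + 454 = (160 - 32*(-3 + 3) + 128 - 4*(-3 + 3)³ + 20*(-3 + 3)² - 4*(-3 + 3)³ - 1*(-3 + 3)²*16 - 12*(-3 + 3)*(-4) + 4*(-3 + 3)*16) + 454 = (160 - 32*0 + 128 - 4*0³ + 20*0² - 4*0³ - 1*0²*16 - 12*0*(-4) + 4*0*16) + 454 = (160 + 0 + 128 - 4*0 + 20*0 - 4*0 - 1*0*16 + 0 + 0) + 454 = (160 + 0 + 128 + 0 + 0 + 0 + 0 + 0 + 0) + 454 = 288 + 454 = 742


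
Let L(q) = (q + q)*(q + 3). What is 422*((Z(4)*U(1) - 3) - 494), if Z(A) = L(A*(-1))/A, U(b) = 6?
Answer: -204670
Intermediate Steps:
L(q) = 2*q*(3 + q) (L(q) = (2*q)*(3 + q) = 2*q*(3 + q))
Z(A) = -6 + 2*A (Z(A) = (2*(A*(-1))*(3 + A*(-1)))/A = (2*(-A)*(3 - A))/A = (-2*A*(3 - A))/A = -6 + 2*A)
422*((Z(4)*U(1) - 3) - 494) = 422*(((-6 + 2*4)*6 - 3) - 494) = 422*(((-6 + 8)*6 - 3) - 494) = 422*((2*6 - 3) - 494) = 422*((12 - 3) - 494) = 422*(9 - 494) = 422*(-485) = -204670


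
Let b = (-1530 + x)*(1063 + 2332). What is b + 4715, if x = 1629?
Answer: 340820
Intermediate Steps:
b = 336105 (b = (-1530 + 1629)*(1063 + 2332) = 99*3395 = 336105)
b + 4715 = 336105 + 4715 = 340820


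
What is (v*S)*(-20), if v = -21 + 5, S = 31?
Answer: 9920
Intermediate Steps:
v = -16
(v*S)*(-20) = -16*31*(-20) = -496*(-20) = 9920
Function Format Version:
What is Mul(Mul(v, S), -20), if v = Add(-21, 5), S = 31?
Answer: 9920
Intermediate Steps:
v = -16
Mul(Mul(v, S), -20) = Mul(Mul(-16, 31), -20) = Mul(-496, -20) = 9920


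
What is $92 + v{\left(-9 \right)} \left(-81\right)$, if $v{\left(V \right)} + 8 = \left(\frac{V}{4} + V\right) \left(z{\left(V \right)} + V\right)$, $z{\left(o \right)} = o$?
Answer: $- \frac{31325}{2} \approx -15663.0$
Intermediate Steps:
$v{\left(V \right)} = -8 + \frac{5 V^{2}}{2}$ ($v{\left(V \right)} = -8 + \left(\frac{V}{4} + V\right) \left(V + V\right) = -8 + \left(\frac{V}{4} + V\right) 2 V = -8 + \frac{5 V}{4} \cdot 2 V = -8 + \frac{5 V^{2}}{2}$)
$92 + v{\left(-9 \right)} \left(-81\right) = 92 + \left(-8 + \frac{5 \left(-9\right)^{2}}{2}\right) \left(-81\right) = 92 + \left(-8 + \frac{5}{2} \cdot 81\right) \left(-81\right) = 92 + \left(-8 + \frac{405}{2}\right) \left(-81\right) = 92 + \frac{389}{2} \left(-81\right) = 92 - \frac{31509}{2} = - \frac{31325}{2}$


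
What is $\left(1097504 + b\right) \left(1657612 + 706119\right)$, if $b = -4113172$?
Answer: $-7128227937308$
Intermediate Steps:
$\left(1097504 + b\right) \left(1657612 + 706119\right) = \left(1097504 - 4113172\right) \left(1657612 + 706119\right) = \left(-3015668\right) 2363731 = -7128227937308$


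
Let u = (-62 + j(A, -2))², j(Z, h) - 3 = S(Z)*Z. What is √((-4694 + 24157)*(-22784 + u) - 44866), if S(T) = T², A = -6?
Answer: 3*√114266613 ≈ 32069.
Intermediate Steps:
j(Z, h) = 3 + Z³ (j(Z, h) = 3 + Z²*Z = 3 + Z³)
u = 75625 (u = (-62 + (3 + (-6)³))² = (-62 + (3 - 216))² = (-62 - 213)² = (-275)² = 75625)
√((-4694 + 24157)*(-22784 + u) - 44866) = √((-4694 + 24157)*(-22784 + 75625) - 44866) = √(19463*52841 - 44866) = √(1028444383 - 44866) = √1028399517 = 3*√114266613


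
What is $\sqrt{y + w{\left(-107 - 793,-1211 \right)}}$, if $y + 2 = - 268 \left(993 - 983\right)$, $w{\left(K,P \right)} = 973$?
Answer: $i \sqrt{1709} \approx 41.34 i$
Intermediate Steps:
$y = -2682$ ($y = -2 - 268 \left(993 - 983\right) = -2 - 2680 = -2682$)
$\sqrt{y + w{\left(-107 - 793,-1211 \right)}} = \sqrt{-2682 + 973} = \sqrt{-1709} = i \sqrt{1709}$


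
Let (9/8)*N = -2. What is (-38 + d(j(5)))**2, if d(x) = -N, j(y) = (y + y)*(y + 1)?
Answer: 106276/81 ≈ 1312.0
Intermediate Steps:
N = -16/9 (N = (8/9)*(-2) = -16/9 ≈ -1.7778)
j(y) = 2*y*(1 + y) (j(y) = (2*y)*(1 + y) = 2*y*(1 + y))
d(x) = 16/9 (d(x) = -1*(-16/9) = 16/9)
(-38 + d(j(5)))**2 = (-38 + 16/9)**2 = (-326/9)**2 = 106276/81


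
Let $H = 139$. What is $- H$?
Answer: $-139$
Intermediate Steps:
$- H = \left(-1\right) 139 = -139$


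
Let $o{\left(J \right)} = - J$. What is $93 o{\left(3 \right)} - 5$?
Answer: $-284$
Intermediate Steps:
$93 o{\left(3 \right)} - 5 = 93 \left(\left(-1\right) 3\right) - 5 = 93 \left(-3\right) - 5 = -279 - 5 = -284$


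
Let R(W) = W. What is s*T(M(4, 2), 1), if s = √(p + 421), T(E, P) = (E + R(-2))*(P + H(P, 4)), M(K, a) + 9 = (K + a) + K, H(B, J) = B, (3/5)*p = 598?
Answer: -2*√12759/3 ≈ -75.304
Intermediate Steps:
p = 2990/3 (p = (5/3)*598 = 2990/3 ≈ 996.67)
M(K, a) = -9 + a + 2*K (M(K, a) = -9 + ((K + a) + K) = -9 + (a + 2*K) = -9 + a + 2*K)
T(E, P) = 2*P*(-2 + E) (T(E, P) = (E - 2)*(P + P) = (-2 + E)*(2*P) = 2*P*(-2 + E))
s = √12759/3 (s = √(2990/3 + 421) = √(4253/3) = √12759/3 ≈ 37.652)
s*T(M(4, 2), 1) = (√12759/3)*(2*1*(-2 + (-9 + 2 + 2*4))) = (√12759/3)*(2*1*(-2 + (-9 + 2 + 8))) = (√12759/3)*(2*1*(-2 + 1)) = (√12759/3)*(2*1*(-1)) = (√12759/3)*(-2) = -2*√12759/3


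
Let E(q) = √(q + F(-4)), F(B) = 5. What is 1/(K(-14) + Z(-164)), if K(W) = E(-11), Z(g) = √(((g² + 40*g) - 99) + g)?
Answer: 1/(√20073 + I*√6) ≈ 0.0070561 - 0.000122*I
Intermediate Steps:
Z(g) = √(-99 + g² + 41*g) (Z(g) = √((-99 + g² + 40*g) + g) = √(-99 + g² + 41*g))
E(q) = √(5 + q) (E(q) = √(q + 5) = √(5 + q))
K(W) = I*√6 (K(W) = √(5 - 11) = √(-6) = I*√6)
1/(K(-14) + Z(-164)) = 1/(I*√6 + √(-99 + (-164)² + 41*(-164))) = 1/(I*√6 + √(-99 + 26896 - 6724)) = 1/(I*√6 + √20073) = 1/(√20073 + I*√6)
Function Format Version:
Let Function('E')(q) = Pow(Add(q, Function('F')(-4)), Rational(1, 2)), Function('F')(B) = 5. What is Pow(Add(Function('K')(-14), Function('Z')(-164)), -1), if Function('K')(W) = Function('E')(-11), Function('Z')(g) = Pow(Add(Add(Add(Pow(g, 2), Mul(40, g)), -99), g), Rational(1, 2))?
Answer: Pow(Add(Pow(20073, Rational(1, 2)), Mul(I, Pow(6, Rational(1, 2)))), -1) ≈ Add(0.0070561, Mul(-0.0001220, I))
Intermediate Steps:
Function('Z')(g) = Pow(Add(-99, Pow(g, 2), Mul(41, g)), Rational(1, 2)) (Function('Z')(g) = Pow(Add(Add(-99, Pow(g, 2), Mul(40, g)), g), Rational(1, 2)) = Pow(Add(-99, Pow(g, 2), Mul(41, g)), Rational(1, 2)))
Function('E')(q) = Pow(Add(5, q), Rational(1, 2)) (Function('E')(q) = Pow(Add(q, 5), Rational(1, 2)) = Pow(Add(5, q), Rational(1, 2)))
Function('K')(W) = Mul(I, Pow(6, Rational(1, 2))) (Function('K')(W) = Pow(Add(5, -11), Rational(1, 2)) = Pow(-6, Rational(1, 2)) = Mul(I, Pow(6, Rational(1, 2))))
Pow(Add(Function('K')(-14), Function('Z')(-164)), -1) = Pow(Add(Mul(I, Pow(6, Rational(1, 2))), Pow(Add(-99, Pow(-164, 2), Mul(41, -164)), Rational(1, 2))), -1) = Pow(Add(Mul(I, Pow(6, Rational(1, 2))), Pow(Add(-99, 26896, -6724), Rational(1, 2))), -1) = Pow(Add(Mul(I, Pow(6, Rational(1, 2))), Pow(20073, Rational(1, 2))), -1) = Pow(Add(Pow(20073, Rational(1, 2)), Mul(I, Pow(6, Rational(1, 2)))), -1)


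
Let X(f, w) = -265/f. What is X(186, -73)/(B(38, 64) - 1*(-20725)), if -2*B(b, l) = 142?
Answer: -265/3841644 ≈ -6.8981e-5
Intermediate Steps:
B(b, l) = -71 (B(b, l) = -1/2*142 = -71)
X(186, -73)/(B(38, 64) - 1*(-20725)) = (-265/186)/(-71 - 1*(-20725)) = (-265*1/186)/(-71 + 20725) = -265/186/20654 = -265/186*1/20654 = -265/3841644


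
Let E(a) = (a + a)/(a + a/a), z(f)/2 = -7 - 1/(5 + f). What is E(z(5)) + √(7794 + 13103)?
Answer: 71/33 + √20897 ≈ 146.71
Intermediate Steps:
z(f) = -14 - 2/(5 + f) (z(f) = 2*(-7 - 1/(5 + f)) = -14 - 2/(5 + f))
E(a) = 2*a/(1 + a) (E(a) = (2*a)/(a + 1) = (2*a)/(1 + a) = 2*a/(1 + a))
E(z(5)) + √(7794 + 13103) = 2*(2*(-36 - 7*5)/(5 + 5))/(1 + 2*(-36 - 7*5)/(5 + 5)) + √(7794 + 13103) = 2*(2*(-36 - 35)/10)/(1 + 2*(-36 - 35)/10) + √20897 = 2*(2*(⅒)*(-71))/(1 + 2*(⅒)*(-71)) + √20897 = 2*(-71/5)/(1 - 71/5) + √20897 = 2*(-71/5)/(-66/5) + √20897 = 2*(-71/5)*(-5/66) + √20897 = 71/33 + √20897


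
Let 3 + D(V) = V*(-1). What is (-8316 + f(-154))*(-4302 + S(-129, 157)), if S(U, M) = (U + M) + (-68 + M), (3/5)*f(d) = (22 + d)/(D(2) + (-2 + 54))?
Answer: 1636636320/47 ≈ 3.4822e+7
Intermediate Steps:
D(V) = -3 - V (D(V) = -3 + V*(-1) = -3 - V)
f(d) = 110/141 + 5*d/141 (f(d) = 5*((22 + d)/((-3 - 1*2) + (-2 + 54)))/3 = 5*((22 + d)/((-3 - 2) + 52))/3 = 5*((22 + d)/(-5 + 52))/3 = 5*((22 + d)/47)/3 = 5*((22 + d)*(1/47))/3 = 5*(22/47 + d/47)/3 = 110/141 + 5*d/141)
S(U, M) = -68 + U + 2*M (S(U, M) = (M + U) + (-68 + M) = -68 + U + 2*M)
(-8316 + f(-154))*(-4302 + S(-129, 157)) = (-8316 + (110/141 + (5/141)*(-154)))*(-4302 + (-68 - 129 + 2*157)) = (-8316 + (110/141 - 770/141))*(-4302 + (-68 - 129 + 314)) = (-8316 - 220/47)*(-4302 + 117) = -391072/47*(-4185) = 1636636320/47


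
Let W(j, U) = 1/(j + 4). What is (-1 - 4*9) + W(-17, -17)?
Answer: -482/13 ≈ -37.077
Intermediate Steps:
W(j, U) = 1/(4 + j)
(-1 - 4*9) + W(-17, -17) = (-1 - 4*9) + 1/(4 - 17) = (-1 - 36) + 1/(-13) = -37 - 1/13 = -482/13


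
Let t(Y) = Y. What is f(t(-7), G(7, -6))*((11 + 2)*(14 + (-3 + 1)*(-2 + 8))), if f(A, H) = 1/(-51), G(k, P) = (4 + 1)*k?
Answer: -26/51 ≈ -0.50980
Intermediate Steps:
G(k, P) = 5*k
f(A, H) = -1/51
f(t(-7), G(7, -6))*((11 + 2)*(14 + (-3 + 1)*(-2 + 8))) = -(11 + 2)*(14 + (-3 + 1)*(-2 + 8))/51 = -13*(14 - 2*6)/51 = -13*(14 - 12)/51 = -13*2/51 = -1/51*26 = -26/51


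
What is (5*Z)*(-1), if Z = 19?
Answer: -95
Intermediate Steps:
(5*Z)*(-1) = (5*19)*(-1) = 95*(-1) = -95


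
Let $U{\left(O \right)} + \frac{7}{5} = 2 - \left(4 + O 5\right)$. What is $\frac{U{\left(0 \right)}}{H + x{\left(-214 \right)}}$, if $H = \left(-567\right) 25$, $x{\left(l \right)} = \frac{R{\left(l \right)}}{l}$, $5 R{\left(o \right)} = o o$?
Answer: $\frac{17}{71089} \approx 0.00023914$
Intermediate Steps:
$R{\left(o \right)} = \frac{o^{2}}{5}$ ($R{\left(o \right)} = \frac{o o}{5} = \frac{o^{2}}{5}$)
$x{\left(l \right)} = \frac{l}{5}$ ($x{\left(l \right)} = \frac{\frac{1}{5} l^{2}}{l} = \frac{l}{5}$)
$U{\left(O \right)} = - \frac{17}{5} - 5 O$ ($U{\left(O \right)} = - \frac{7}{5} - \left(2 + O 5\right) = - \frac{7}{5} - \left(2 + 5 O\right) = - \frac{17}{5} - 5 O$)
$H = -14175$
$\frac{U{\left(0 \right)}}{H + x{\left(-214 \right)}} = \frac{- \frac{17}{5} - 0}{-14175 + \frac{1}{5} \left(-214\right)} = \frac{- \frac{17}{5} + 0}{-14175 - \frac{214}{5}} = \frac{1}{- \frac{71089}{5}} \left(- \frac{17}{5}\right) = \left(- \frac{5}{71089}\right) \left(- \frac{17}{5}\right) = \frac{17}{71089}$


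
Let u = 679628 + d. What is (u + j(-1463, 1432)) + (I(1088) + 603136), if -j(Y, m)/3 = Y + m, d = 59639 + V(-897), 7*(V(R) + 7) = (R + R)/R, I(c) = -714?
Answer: 9392427/7 ≈ 1.3418e+6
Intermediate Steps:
V(R) = -47/7 (V(R) = -7 + ((R + R)/R)/7 = -7 + ((2*R)/R)/7 = -7 + (1/7)*2 = -7 + 2/7 = -47/7)
d = 417426/7 (d = 59639 - 47/7 = 417426/7 ≈ 59632.)
u = 5174822/7 (u = 679628 + 417426/7 = 5174822/7 ≈ 7.3926e+5)
j(Y, m) = -3*Y - 3*m (j(Y, m) = -3*(Y + m) = -3*Y - 3*m)
(u + j(-1463, 1432)) + (I(1088) + 603136) = (5174822/7 + (-3*(-1463) - 3*1432)) + (-714 + 603136) = (5174822/7 + (4389 - 4296)) + 602422 = (5174822/7 + 93) + 602422 = 5175473/7 + 602422 = 9392427/7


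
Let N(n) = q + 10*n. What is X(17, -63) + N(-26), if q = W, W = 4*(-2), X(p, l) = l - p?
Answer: -348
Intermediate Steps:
W = -8
q = -8
N(n) = -8 + 10*n
X(17, -63) + N(-26) = (-63 - 1*17) + (-8 + 10*(-26)) = (-63 - 17) + (-8 - 260) = -80 - 268 = -348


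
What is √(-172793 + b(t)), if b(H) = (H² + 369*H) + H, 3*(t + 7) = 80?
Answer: I*√1486166/3 ≈ 406.36*I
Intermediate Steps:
t = 59/3 (t = -7 + (⅓)*80 = -7 + 80/3 = 59/3 ≈ 19.667)
b(H) = H² + 370*H
√(-172793 + b(t)) = √(-172793 + 59*(370 + 59/3)/3) = √(-172793 + (59/3)*(1169/3)) = √(-172793 + 68971/9) = √(-1486166/9) = I*√1486166/3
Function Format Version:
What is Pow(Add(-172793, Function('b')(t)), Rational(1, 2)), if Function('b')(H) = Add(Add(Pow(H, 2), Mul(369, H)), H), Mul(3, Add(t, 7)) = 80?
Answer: Mul(Rational(1, 3), I, Pow(1486166, Rational(1, 2))) ≈ Mul(406.36, I)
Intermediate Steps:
t = Rational(59, 3) (t = Add(-7, Mul(Rational(1, 3), 80)) = Add(-7, Rational(80, 3)) = Rational(59, 3) ≈ 19.667)
Function('b')(H) = Add(Pow(H, 2), Mul(370, H))
Pow(Add(-172793, Function('b')(t)), Rational(1, 2)) = Pow(Add(-172793, Mul(Rational(59, 3), Add(370, Rational(59, 3)))), Rational(1, 2)) = Pow(Add(-172793, Mul(Rational(59, 3), Rational(1169, 3))), Rational(1, 2)) = Pow(Add(-172793, Rational(68971, 9)), Rational(1, 2)) = Pow(Rational(-1486166, 9), Rational(1, 2)) = Mul(Rational(1, 3), I, Pow(1486166, Rational(1, 2)))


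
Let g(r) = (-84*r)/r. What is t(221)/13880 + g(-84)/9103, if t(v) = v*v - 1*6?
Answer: 88675817/25269928 ≈ 3.5091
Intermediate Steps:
t(v) = -6 + v² (t(v) = v² - 6 = -6 + v²)
g(r) = -84
t(221)/13880 + g(-84)/9103 = (-6 + 221²)/13880 - 84/9103 = (-6 + 48841)*(1/13880) - 84*1/9103 = 48835*(1/13880) - 84/9103 = 9767/2776 - 84/9103 = 88675817/25269928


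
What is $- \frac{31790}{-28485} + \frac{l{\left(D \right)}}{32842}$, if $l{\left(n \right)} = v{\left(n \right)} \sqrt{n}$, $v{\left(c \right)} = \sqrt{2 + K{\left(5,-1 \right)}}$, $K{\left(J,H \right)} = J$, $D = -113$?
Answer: $\frac{6358}{5697} + \frac{i \sqrt{791}}{32842} \approx 1.116 + 0.00085636 i$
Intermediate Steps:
$v{\left(c \right)} = \sqrt{7}$ ($v{\left(c \right)} = \sqrt{2 + 5} = \sqrt{7}$)
$l{\left(n \right)} = \sqrt{7} \sqrt{n}$
$- \frac{31790}{-28485} + \frac{l{\left(D \right)}}{32842} = - \frac{31790}{-28485} + \frac{\sqrt{7} \sqrt{-113}}{32842} = \left(-31790\right) \left(- \frac{1}{28485}\right) + \sqrt{7} i \sqrt{113} \cdot \frac{1}{32842} = \frac{6358}{5697} + i \sqrt{791} \cdot \frac{1}{32842} = \frac{6358}{5697} + \frac{i \sqrt{791}}{32842}$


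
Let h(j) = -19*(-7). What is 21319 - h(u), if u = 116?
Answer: 21186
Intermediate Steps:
h(j) = 133
21319 - h(u) = 21319 - 1*133 = 21319 - 133 = 21186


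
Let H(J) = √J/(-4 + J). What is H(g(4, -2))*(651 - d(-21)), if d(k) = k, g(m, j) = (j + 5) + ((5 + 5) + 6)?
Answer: 224*√19/5 ≈ 195.28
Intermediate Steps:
g(m, j) = 21 + j (g(m, j) = (5 + j) + (10 + 6) = (5 + j) + 16 = 21 + j)
H(J) = √J/(-4 + J)
H(g(4, -2))*(651 - d(-21)) = (√(21 - 2)/(-4 + (21 - 2)))*(651 - 1*(-21)) = (√19/(-4 + 19))*(651 + 21) = (√19/15)*672 = 224*√19/5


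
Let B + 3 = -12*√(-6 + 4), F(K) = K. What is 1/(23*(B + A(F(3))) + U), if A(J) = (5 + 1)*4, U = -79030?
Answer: I/(-78547*I + 276*√2) ≈ -1.2731e-5 + 6.3264e-8*I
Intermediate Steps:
B = -3 - 12*I*√2 (B = -3 - 12*√(-6 + 4) = -3 - 12*I*√2 ≈ -3.0 - 16.971*I)
A(J) = 24 (A(J) = 6*4 = 24)
1/(23*(B + A(F(3))) + U) = 1/(23*((-3 - 12*I*√2) + 24) - 79030) = 1/(23*(21 - 12*I*√2) - 79030) = 1/((483 - 276*I*√2) - 79030) = 1/(-78547 - 276*I*√2)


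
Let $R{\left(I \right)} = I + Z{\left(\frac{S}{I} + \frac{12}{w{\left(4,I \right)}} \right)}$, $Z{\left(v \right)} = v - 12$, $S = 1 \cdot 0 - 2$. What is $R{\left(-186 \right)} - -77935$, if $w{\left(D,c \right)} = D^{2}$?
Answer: $\frac{28918447}{372} \approx 77738.0$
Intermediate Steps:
$S = -2$ ($S = 0 - 2 = -2$)
$Z{\left(v \right)} = -12 + v$
$R{\left(I \right)} = - \frac{45}{4} + I - \frac{2}{I}$ ($R{\left(I \right)} = I + \left(-12 + \left(- \frac{2}{I} + \frac{12}{4^{2}}\right)\right) = I + \left(-12 + \left(- \frac{2}{I} + \frac{12}{16}\right)\right) = I + \left(-12 + \left(- \frac{2}{I} + 12 \cdot \frac{1}{16}\right)\right) = I + \left(-12 + \left(- \frac{2}{I} + \frac{3}{4}\right)\right) = I + \left(-12 + \left(\frac{3}{4} - \frac{2}{I}\right)\right) = I - \left(\frac{45}{4} + \frac{2}{I}\right) = - \frac{45}{4} + I - \frac{2}{I}$)
$R{\left(-186 \right)} - -77935 = \left(- \frac{45}{4} - 186 - \frac{2}{-186}\right) - -77935 = \left(- \frac{45}{4} - 186 - - \frac{1}{93}\right) + 77935 = \left(- \frac{45}{4} - 186 + \frac{1}{93}\right) + 77935 = - \frac{73373}{372} + 77935 = \frac{28918447}{372}$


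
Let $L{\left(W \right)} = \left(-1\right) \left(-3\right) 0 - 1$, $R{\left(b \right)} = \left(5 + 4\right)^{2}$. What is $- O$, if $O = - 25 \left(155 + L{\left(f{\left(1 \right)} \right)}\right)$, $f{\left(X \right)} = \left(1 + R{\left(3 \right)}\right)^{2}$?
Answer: $3850$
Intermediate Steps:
$R{\left(b \right)} = 81$ ($R{\left(b \right)} = 9^{2} = 81$)
$f{\left(X \right)} = 6724$ ($f{\left(X \right)} = \left(1 + 81\right)^{2} = 82^{2} = 6724$)
$L{\left(W \right)} = -1$ ($L{\left(W \right)} = 3 \cdot 0 - 1 = 0 - 1 = -1$)
$O = -3850$ ($O = - 25 \left(155 - 1\right) = \left(-25\right) 154 = -3850$)
$- O = \left(-1\right) \left(-3850\right) = 3850$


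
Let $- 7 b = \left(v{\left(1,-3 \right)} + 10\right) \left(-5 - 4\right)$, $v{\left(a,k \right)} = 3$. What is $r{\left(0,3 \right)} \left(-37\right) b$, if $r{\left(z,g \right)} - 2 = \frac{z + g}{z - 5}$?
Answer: $- \frac{4329}{5} \approx -865.8$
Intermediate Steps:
$r{\left(z,g \right)} = 2 + \frac{g + z}{-5 + z}$ ($r{\left(z,g \right)} = 2 + \frac{z + g}{z - 5} = 2 + \frac{g + z}{-5 + z}$)
$b = \frac{117}{7}$ ($b = - \frac{\left(3 + 10\right) \left(-5 - 4\right)}{7} = - \frac{13 \left(-9\right)}{7} = \left(- \frac{1}{7}\right) \left(-117\right) = \frac{117}{7} \approx 16.714$)
$r{\left(0,3 \right)} \left(-37\right) b = \frac{-10 + 3 + 3 \cdot 0}{-5 + 0} \left(-37\right) \frac{117}{7} = \frac{-10 + 3 + 0}{-5} \left(-37\right) \frac{117}{7} = \left(- \frac{1}{5}\right) \left(-7\right) \left(-37\right) \frac{117}{7} = \frac{7}{5} \left(-37\right) \frac{117}{7} = \left(- \frac{259}{5}\right) \frac{117}{7} = - \frac{4329}{5}$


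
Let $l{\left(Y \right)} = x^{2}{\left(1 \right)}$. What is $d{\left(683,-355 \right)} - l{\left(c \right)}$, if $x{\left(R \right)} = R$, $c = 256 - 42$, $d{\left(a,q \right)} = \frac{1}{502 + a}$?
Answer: $- \frac{1184}{1185} \approx -0.99916$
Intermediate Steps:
$c = 214$ ($c = 256 - 42 = 214$)
$l{\left(Y \right)} = 1$ ($l{\left(Y \right)} = 1^{2} = 1$)
$d{\left(683,-355 \right)} - l{\left(c \right)} = \frac{1}{502 + 683} - 1 = \frac{1}{1185} - 1 = - \frac{1184}{1185}$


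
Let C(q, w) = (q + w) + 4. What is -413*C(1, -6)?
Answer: 413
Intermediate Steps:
C(q, w) = 4 + q + w
-413*C(1, -6) = -413*(4 + 1 - 6) = -413*(-1) = 413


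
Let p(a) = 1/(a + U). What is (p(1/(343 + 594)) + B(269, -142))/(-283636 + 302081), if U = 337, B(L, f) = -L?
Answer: -84941193/5824377650 ≈ -0.014584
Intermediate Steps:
p(a) = 1/(337 + a) (p(a) = 1/(a + 337) = 1/(337 + a))
(p(1/(343 + 594)) + B(269, -142))/(-283636 + 302081) = (1/(337 + 1/(343 + 594)) - 1*269)/(-283636 + 302081) = (1/(337 + 1/937) - 269)/18445 = (1/(337 + 1/937) - 269)*(1/18445) = (1/(315770/937) - 269)*(1/18445) = (937/315770 - 269)*(1/18445) = -84941193/315770*1/18445 = -84941193/5824377650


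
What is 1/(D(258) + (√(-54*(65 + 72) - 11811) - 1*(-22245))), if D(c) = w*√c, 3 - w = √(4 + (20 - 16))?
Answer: 1/(22245 + I*√19209 + √258*(3 - 2*√2)) ≈ 4.4947e-5 - 2.8e-7*I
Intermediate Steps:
w = 3 - 2*√2 (w = 3 - √(4 + (20 - 16)) = 3 - √(4 + 4) = 3 - √8 = 3 - 2*√2 ≈ 0.17157)
D(c) = √c*(3 - 2*√2) (D(c) = (3 - 2*√2)*√c = √c*(3 - 2*√2))
1/(D(258) + (√(-54*(65 + 72) - 11811) - 1*(-22245))) = 1/(√258*(3 - 2*√2) + (√(-54*(65 + 72) - 11811) - 1*(-22245))) = 1/(√258*(3 - 2*√2) + (√(-54*137 - 11811) + 22245)) = 1/(√258*(3 - 2*√2) + (√(-7398 - 11811) + 22245)) = 1/(√258*(3 - 2*√2) + (√(-19209) + 22245)) = 1/(√258*(3 - 2*√2) + (I*√19209 + 22245)) = 1/(√258*(3 - 2*√2) + (22245 + I*√19209)) = 1/(22245 + I*√19209 + √258*(3 - 2*√2))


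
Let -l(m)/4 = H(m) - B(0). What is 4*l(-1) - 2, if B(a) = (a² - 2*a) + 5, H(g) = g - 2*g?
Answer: 62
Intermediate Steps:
H(g) = -g
B(a) = 5 + a² - 2*a
l(m) = 20 + 4*m (l(m) = -4*(-m - (5 + 0² - 2*0)) = -4*(-m - (5 + 0 + 0)) = -4*(-m - 1*5) = -4*(-m - 5) = -4*(-5 - m) = 20 + 4*m)
4*l(-1) - 2 = 4*(20 + 4*(-1)) - 2 = 4*(20 - 4) - 2 = 4*16 - 2 = 64 - 2 = 62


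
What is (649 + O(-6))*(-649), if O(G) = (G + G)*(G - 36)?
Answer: -748297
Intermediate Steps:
O(G) = 2*G*(-36 + G) (O(G) = (2*G)*(-36 + G) = 2*G*(-36 + G))
(649 + O(-6))*(-649) = (649 + 2*(-6)*(-36 - 6))*(-649) = (649 + 2*(-6)*(-42))*(-649) = (649 + 504)*(-649) = 1153*(-649) = -748297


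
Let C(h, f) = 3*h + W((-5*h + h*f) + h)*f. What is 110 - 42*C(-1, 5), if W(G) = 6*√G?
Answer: 236 - 1260*I ≈ 236.0 - 1260.0*I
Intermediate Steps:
C(h, f) = 3*h + 6*f*√(-4*h + f*h) (C(h, f) = 3*h + (6*√((-5*h + h*f) + h))*f = 3*h + (6*√((-5*h + f*h) + h))*f = 3*h + (6*√(-4*h + f*h))*f = 3*h + 6*f*√(-4*h + f*h))
110 - 42*C(-1, 5) = 110 - 42*(3*(-1) + 6*5*√(-(-4 + 5))) = 110 - 42*(-3 + 6*5*√(-1*1)) = 110 - 42*(-3 + 6*5*√(-1)) = 110 - 42*(-3 + 6*5*I) = 110 - 42*(-3 + 30*I) = 110 + (126 - 1260*I) = 236 - 1260*I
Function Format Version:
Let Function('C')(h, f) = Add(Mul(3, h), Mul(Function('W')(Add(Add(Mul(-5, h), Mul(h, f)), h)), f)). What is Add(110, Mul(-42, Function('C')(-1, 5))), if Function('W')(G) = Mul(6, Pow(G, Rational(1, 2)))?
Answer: Add(236, Mul(-1260, I)) ≈ Add(236.00, Mul(-1260.0, I))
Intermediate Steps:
Function('C')(h, f) = Add(Mul(3, h), Mul(6, f, Pow(Add(Mul(-4, h), Mul(f, h)), Rational(1, 2)))) (Function('C')(h, f) = Add(Mul(3, h), Mul(Mul(6, Pow(Add(Add(Mul(-5, h), Mul(h, f)), h), Rational(1, 2))), f)) = Add(Mul(3, h), Mul(Mul(6, Pow(Add(Add(Mul(-5, h), Mul(f, h)), h), Rational(1, 2))), f)) = Add(Mul(3, h), Mul(Mul(6, Pow(Add(Mul(-4, h), Mul(f, h)), Rational(1, 2))), f)) = Add(Mul(3, h), Mul(6, f, Pow(Add(Mul(-4, h), Mul(f, h)), Rational(1, 2)))))
Add(110, Mul(-42, Function('C')(-1, 5))) = Add(110, Mul(-42, Add(Mul(3, -1), Mul(6, 5, Pow(Mul(-1, Add(-4, 5)), Rational(1, 2)))))) = Add(110, Mul(-42, Add(-3, Mul(6, 5, Pow(Mul(-1, 1), Rational(1, 2)))))) = Add(110, Mul(-42, Add(-3, Mul(6, 5, Pow(-1, Rational(1, 2)))))) = Add(110, Mul(-42, Add(-3, Mul(6, 5, I)))) = Add(110, Mul(-42, Add(-3, Mul(30, I)))) = Add(110, Add(126, Mul(-1260, I))) = Add(236, Mul(-1260, I))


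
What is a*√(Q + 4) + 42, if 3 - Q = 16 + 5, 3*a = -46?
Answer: 42 - 46*I*√14/3 ≈ 42.0 - 57.372*I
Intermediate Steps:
a = -46/3 (a = (⅓)*(-46) = -46/3 ≈ -15.333)
Q = -18 (Q = 3 - (16 + 5) = 3 - 1*21 = 3 - 21 = -18)
a*√(Q + 4) + 42 = -46*√(-18 + 4)/3 + 42 = -46*I*√14/3 + 42 = 42 - 46*I*√14/3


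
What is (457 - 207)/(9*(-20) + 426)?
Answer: 125/123 ≈ 1.0163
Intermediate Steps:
(457 - 207)/(9*(-20) + 426) = 250/(-180 + 426) = 250/246 = 250*(1/246) = 125/123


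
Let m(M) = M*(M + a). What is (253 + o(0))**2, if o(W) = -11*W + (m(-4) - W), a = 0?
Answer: 72361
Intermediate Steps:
m(M) = M**2 (m(M) = M*(M + 0) = M*M = M**2)
o(W) = 16 - 12*W (o(W) = -11*W + ((-4)**2 - W) = -11*W + (16 - W) = 16 - 12*W)
(253 + o(0))**2 = (253 + (16 - 12*0))**2 = (253 + (16 + 0))**2 = (253 + 16)**2 = 269**2 = 72361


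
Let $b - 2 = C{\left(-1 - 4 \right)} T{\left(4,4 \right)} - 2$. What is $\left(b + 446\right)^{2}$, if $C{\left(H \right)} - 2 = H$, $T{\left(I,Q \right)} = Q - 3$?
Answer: $196249$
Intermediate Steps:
$T{\left(I,Q \right)} = -3 + Q$ ($T{\left(I,Q \right)} = Q - 3 = -3 + Q$)
$C{\left(H \right)} = 2 + H$
$b = -3$ ($b = 2 + \left(\left(2 - 5\right) \left(-3 + 4\right) - 2\right) = 2 + \left(\left(2 - 5\right) 1 - 2\right) = 2 - 5 = -3$)
$\left(b + 446\right)^{2} = \left(-3 + 446\right)^{2} = 443^{2} = 196249$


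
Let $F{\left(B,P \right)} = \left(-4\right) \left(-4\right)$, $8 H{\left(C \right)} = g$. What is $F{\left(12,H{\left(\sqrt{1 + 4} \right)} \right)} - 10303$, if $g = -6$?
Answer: $-10287$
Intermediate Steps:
$H{\left(C \right)} = - \frac{3}{4}$ ($H{\left(C \right)} = \frac{1}{8} \left(-6\right) = - \frac{3}{4}$)
$F{\left(B,P \right)} = 16$
$F{\left(12,H{\left(\sqrt{1 + 4} \right)} \right)} - 10303 = 16 - 10303 = -10287$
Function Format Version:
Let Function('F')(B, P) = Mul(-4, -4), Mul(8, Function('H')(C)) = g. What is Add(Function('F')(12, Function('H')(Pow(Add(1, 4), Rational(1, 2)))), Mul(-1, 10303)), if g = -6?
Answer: -10287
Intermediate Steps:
Function('H')(C) = Rational(-3, 4) (Function('H')(C) = Mul(Rational(1, 8), -6) = Rational(-3, 4))
Function('F')(B, P) = 16
Add(Function('F')(12, Function('H')(Pow(Add(1, 4), Rational(1, 2)))), Mul(-1, 10303)) = Add(16, Mul(-1, 10303)) = Add(16, -10303) = -10287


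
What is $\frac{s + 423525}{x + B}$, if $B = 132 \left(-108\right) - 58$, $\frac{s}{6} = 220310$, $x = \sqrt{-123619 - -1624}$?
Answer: $- \frac{24983440890}{205012591} - \frac{5236155 i \sqrt{13555}}{205012591} \approx -121.86 - 2.9736 i$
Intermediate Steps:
$x = 3 i \sqrt{13555}$ ($x = \sqrt{-123619 + 1624} = \sqrt{-121995} = 3 i \sqrt{13555} \approx 349.28 i$)
$s = 1321860$ ($s = 6 \cdot 220310 = 1321860$)
$B = -14314$ ($B = -14256 - 58 = -14314$)
$\frac{s + 423525}{x + B} = \frac{1321860 + 423525}{3 i \sqrt{13555} - 14314} = \frac{1745385}{-14314 + 3 i \sqrt{13555}}$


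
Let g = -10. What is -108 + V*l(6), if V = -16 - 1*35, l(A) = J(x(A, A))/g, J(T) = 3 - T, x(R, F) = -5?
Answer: -336/5 ≈ -67.200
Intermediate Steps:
l(A) = -4/5 (l(A) = (3 - 1*(-5))/(-10) = (3 + 5)*(-1/10) = 8*(-1/10) = -4/5)
V = -51 (V = -16 - 35 = -51)
-108 + V*l(6) = -108 - 51*(-4/5) = -108 + 204/5 = -336/5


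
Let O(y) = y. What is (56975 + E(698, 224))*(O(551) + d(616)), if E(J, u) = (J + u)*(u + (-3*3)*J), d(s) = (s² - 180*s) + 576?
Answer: -1491053305203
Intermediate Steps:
d(s) = 576 + s² - 180*s
E(J, u) = (J + u)*(u - 9*J)
(56975 + E(698, 224))*(O(551) + d(616)) = (56975 + (224² - 9*698² - 8*698*224))*(551 + (576 + 616² - 180*616)) = (56975 + (50176 - 9*487204 - 1250816))*(551 + (576 + 379456 - 110880)) = (56975 + (50176 - 4384836 - 1250816))*(551 + 269152) = (56975 - 5585476)*269703 = -5528501*269703 = -1491053305203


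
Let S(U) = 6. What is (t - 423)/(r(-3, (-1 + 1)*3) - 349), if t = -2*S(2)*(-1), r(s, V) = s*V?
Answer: 411/349 ≈ 1.1777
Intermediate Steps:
r(s, V) = V*s
t = 12 (t = -2*6*(-1) = -12*(-1) = -1*(-12) = 12)
(t - 423)/(r(-3, (-1 + 1)*3) - 349) = (12 - 423)/(((-1 + 1)*3)*(-3) - 349) = -411/((0*3)*(-3) - 349) = -411/(0*(-3) - 349) = -411/(0 - 349) = -411/(-349) = -411*(-1/349) = 411/349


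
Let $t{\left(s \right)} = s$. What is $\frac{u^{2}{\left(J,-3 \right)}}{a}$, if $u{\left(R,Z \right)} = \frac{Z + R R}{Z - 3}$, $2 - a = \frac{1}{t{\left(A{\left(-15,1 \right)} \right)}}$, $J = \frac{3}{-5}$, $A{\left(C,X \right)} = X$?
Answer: $\frac{121}{625} \approx 0.1936$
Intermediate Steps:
$J = - \frac{3}{5}$ ($J = 3 \left(- \frac{1}{5}\right) = - \frac{3}{5} \approx -0.6$)
$a = 1$ ($a = 2 - 1^{-1} = 2 - 1 = 1$)
$u{\left(R,Z \right)} = \frac{Z + R^{2}}{-3 + Z}$
$\frac{u^{2}{\left(J,-3 \right)}}{a} = \frac{\left(\frac{-3 + \left(- \frac{3}{5}\right)^{2}}{-3 - 3}\right)^{2}}{1} = \left(\frac{-3 + \frac{9}{25}}{-6}\right)^{2} \cdot 1 = \left(\left(- \frac{1}{6}\right) \left(- \frac{66}{25}\right)\right)^{2} \cdot 1 = \left(\frac{11}{25}\right)^{2} \cdot 1 = \frac{121}{625} \cdot 1 = \frac{121}{625}$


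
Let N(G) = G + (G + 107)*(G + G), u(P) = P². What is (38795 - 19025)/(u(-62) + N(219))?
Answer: 19770/146851 ≈ 0.13463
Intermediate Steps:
N(G) = G + 2*G*(107 + G) (N(G) = G + (107 + G)*(2*G) = G + 2*G*(107 + G))
(38795 - 19025)/(u(-62) + N(219)) = (38795 - 19025)/((-62)² + 219*(215 + 2*219)) = 19770/(3844 + 219*(215 + 438)) = 19770/(3844 + 219*653) = 19770/(3844 + 143007) = 19770/146851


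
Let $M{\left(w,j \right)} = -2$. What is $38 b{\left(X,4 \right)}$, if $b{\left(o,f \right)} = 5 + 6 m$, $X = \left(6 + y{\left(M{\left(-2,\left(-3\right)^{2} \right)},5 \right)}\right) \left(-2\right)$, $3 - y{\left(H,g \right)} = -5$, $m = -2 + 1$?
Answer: $-38$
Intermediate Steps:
$m = -1$
$y{\left(H,g \right)} = 8$ ($y{\left(H,g \right)} = 3 - -5 = 3 + 5 = 8$)
$X = -28$ ($X = \left(6 + 8\right) \left(-2\right) = 14 \left(-2\right) = -28$)
$b{\left(o,f \right)} = -1$ ($b{\left(o,f \right)} = 5 + 6 \left(-1\right) = 5 - 6 = -1$)
$38 b{\left(X,4 \right)} = 38 \left(-1\right) = -38$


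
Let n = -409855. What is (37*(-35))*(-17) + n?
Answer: -387840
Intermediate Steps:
(37*(-35))*(-17) + n = (37*(-35))*(-17) - 409855 = -1295*(-17) - 409855 = 22015 - 409855 = -387840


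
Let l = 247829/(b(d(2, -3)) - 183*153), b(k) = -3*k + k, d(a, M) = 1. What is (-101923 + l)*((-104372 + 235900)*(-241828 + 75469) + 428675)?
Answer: 62451009079557544504/28001 ≈ 2.2303e+15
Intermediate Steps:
b(k) = -2*k
l = -247829/28001 (l = 247829/(-2*1 - 183*153) = 247829/(-2 - 27999) = 247829/(-28001) = 247829*(-1/28001) = -247829/28001 ≈ -8.8507)
(-101923 + l)*((-104372 + 235900)*(-241828 + 75469) + 428675) = (-101923 - 247829/28001)*((-104372 + 235900)*(-241828 + 75469) + 428675) = -2854193752*(131528*(-166359) + 428675)/28001 = -2854193752*(-21880866552 + 428675)/28001 = -2854193752/28001*(-21880437877) = 62451009079557544504/28001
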